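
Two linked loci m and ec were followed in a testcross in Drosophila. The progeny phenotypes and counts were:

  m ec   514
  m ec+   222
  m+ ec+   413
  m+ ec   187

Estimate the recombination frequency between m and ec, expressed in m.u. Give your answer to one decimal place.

The two most frequent classes, m+ ec+ (413) and m ec (514), are the parental types, so the F1 was m+ ec+ / m ec.
The recombinant classes are m+ ec and m ec+: 187 + 222 = 409.
Recombination frequency = 409/1336 = 0.3061 ≈ 30.6%, i.e. 30.6 m.u.

30.6 m.u.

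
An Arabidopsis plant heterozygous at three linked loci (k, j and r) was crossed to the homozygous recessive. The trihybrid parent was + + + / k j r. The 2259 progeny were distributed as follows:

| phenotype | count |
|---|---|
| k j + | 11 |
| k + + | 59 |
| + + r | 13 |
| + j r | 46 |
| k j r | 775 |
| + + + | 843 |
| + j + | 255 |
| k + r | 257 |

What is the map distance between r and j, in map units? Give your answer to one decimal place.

The two rarest classes, + + r and k j +, are the double crossovers. Comparing them with the parentals, only the r allele has switched, so r is the middle locus and the order is k – r – j.
Crossovers in the r–j interval produce the single-crossover classes + j + and k + r (255 + 257 = 512) plus the double crossovers (24).
RF(r–j) = (512 + 24) / 2259 = 536/2259 = 0.2373 → 23.7 map units.

23.7 map units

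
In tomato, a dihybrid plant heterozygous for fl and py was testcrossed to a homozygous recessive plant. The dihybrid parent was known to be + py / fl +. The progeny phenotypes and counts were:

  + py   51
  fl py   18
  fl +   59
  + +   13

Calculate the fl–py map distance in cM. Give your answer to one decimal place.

The recombinant classes are + + and fl py: 13 + 18 = 31.
Recombination frequency = 31/141 = 0.2199 ≈ 22.0%, i.e. 22.0 cM.

22.0 cM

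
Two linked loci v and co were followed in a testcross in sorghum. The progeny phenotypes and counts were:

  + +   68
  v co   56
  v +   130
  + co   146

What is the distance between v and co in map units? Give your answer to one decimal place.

The two most frequent classes, + co (146) and v + (130), are the parental types, so the F1 was + co / v +.
The recombinant classes are + + and v co: 68 + 56 = 124.
Recombination frequency = 124/400 = 0.3100 ≈ 31.0%, i.e. 31.0 map units.

31.0 map units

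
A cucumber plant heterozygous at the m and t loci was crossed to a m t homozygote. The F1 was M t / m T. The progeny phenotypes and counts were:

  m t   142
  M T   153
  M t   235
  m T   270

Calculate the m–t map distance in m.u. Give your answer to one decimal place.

The recombinant classes are M T and m t: 153 + 142 = 295.
Recombination frequency = 295/800 = 0.3688 ≈ 36.9%, i.e. 36.9 m.u.

36.9 m.u.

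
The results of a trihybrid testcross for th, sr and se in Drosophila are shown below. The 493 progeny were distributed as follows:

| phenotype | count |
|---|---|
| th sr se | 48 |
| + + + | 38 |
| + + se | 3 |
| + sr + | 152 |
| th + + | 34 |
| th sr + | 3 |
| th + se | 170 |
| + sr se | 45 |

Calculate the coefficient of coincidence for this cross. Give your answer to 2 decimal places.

The two most frequent reciprocal classes, th + se and + sr +, are the parental types, so the F1 was th + se / + sr +.
The two rarest classes, + + se and th sr +, are the double crossovers. Comparing them with the parentals, only the th allele has switched, so th is the middle locus and the order is se – th – sr.
se–th: (79 + 6)/493 = 0.1724; th–sr: (86 + 6)/493 = 0.1866.
Expected DCO frequency = 0.1724 × 0.1866 ≈ 0.03217; observed = 6/493 ≈ 0.01217.
Coefficient of coincidence = 0.01217/0.03217 ≈ 0.38.

0.38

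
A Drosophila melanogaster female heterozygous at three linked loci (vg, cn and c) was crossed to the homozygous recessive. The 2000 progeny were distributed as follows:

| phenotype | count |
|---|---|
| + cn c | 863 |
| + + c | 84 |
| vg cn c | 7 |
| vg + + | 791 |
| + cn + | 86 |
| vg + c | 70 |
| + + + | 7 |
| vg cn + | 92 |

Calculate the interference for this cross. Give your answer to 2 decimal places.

The two most frequent reciprocal classes, vg + + and + cn c, are the parental types, so the F1 was vg + + / + cn c.
The two rarest classes, + + + and vg cn c, are the double crossovers. Comparing them with the parentals, only the vg allele has switched, so vg is the middle locus and the order is c – vg – cn.
c–vg: (156 + 14)/2000 = 0.0850; vg–cn: (176 + 14)/2000 = 0.0950.
Expected DCO frequency = 0.0850 × 0.0950 ≈ 0.00808; observed = 14/2000 ≈ 0.00700.
Coefficient of coincidence = 0.00700/0.00808 ≈ 0.87; interference = 1 − 0.87 = 0.13.

0.13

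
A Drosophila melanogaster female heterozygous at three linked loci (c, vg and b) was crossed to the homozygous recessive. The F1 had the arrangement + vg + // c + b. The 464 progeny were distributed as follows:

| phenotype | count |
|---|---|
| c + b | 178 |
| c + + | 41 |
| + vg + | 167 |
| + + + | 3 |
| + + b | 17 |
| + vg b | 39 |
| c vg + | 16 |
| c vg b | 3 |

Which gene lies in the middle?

vg

The two rarest classes, + + + and c vg b, are the double crossovers. Comparing them with the parentals, only the vg allele has switched, so vg is the middle locus and the order is b – vg – c.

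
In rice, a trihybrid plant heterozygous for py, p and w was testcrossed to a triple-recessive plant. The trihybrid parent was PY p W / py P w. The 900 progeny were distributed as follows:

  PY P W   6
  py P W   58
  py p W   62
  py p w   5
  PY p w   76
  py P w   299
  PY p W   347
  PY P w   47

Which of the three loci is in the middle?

p

The two rarest classes, PY P W and py p w, are the double crossovers. Comparing them with the parentals, only the p allele has switched, so p is the middle locus and the order is py – p – w.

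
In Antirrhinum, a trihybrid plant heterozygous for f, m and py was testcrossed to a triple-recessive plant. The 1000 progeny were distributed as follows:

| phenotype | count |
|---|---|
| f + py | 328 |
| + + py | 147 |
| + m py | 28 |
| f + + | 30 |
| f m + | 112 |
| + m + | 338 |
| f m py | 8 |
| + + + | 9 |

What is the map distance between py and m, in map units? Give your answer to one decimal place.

7.5 map units

The two most frequent reciprocal classes, f + py and + m +, are the parental types, so the F1 was f + py / + m +.
The two rarest classes, f m py and + + +, are the double crossovers. Comparing them with the parentals, only the m allele has switched, so m is the middle locus and the order is py – m – f.
Crossovers in the py–m interval produce the single-crossover classes f + + and + m py (30 + 28 = 58) plus the double crossovers (17).
RF(py–m) = (58 + 17) / 1000 = 75/1000 = 0.0750 → 7.5 map units.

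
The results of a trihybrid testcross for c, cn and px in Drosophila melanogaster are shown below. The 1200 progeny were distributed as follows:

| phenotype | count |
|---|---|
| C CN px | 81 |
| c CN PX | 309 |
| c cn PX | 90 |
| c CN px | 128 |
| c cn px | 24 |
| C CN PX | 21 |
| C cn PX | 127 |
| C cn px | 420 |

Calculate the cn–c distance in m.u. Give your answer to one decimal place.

18.0 m.u.

The two most frequent reciprocal classes, c CN PX and C cn px, are the parental types, so the F1 was c CN PX / C cn px.
The two rarest classes, C CN PX and c cn px, are the double crossovers. Comparing them with the parentals, only the c allele has switched, so c is the middle locus and the order is px – c – cn.
Crossovers in the c–cn interval produce the single-crossover classes c cn PX and C CN px (90 + 81 = 171) plus the double crossovers (45).
RF(c–cn) = (171 + 45) / 1200 = 216/1200 = 0.1800 → 18.0 m.u.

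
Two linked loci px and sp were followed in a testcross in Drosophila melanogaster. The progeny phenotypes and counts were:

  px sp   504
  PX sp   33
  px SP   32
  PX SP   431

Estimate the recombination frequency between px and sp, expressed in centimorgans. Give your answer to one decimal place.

6.5 centimorgans

The two most frequent classes, PX SP (431) and px sp (504), are the parental types, so the F1 was PX SP / px sp.
The recombinant classes are PX sp and px SP: 33 + 32 = 65.
Recombination frequency = 65/1000 = 0.0650 ≈ 6.5%, i.e. 6.5 centimorgans.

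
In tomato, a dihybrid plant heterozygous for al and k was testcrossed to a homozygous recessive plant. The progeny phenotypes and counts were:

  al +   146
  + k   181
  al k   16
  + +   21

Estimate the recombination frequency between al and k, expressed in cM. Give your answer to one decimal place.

10.2 cM

The two most frequent classes, + k (181) and al + (146), are the parental types, so the F1 was + k / al +.
The recombinant classes are + + and al k: 21 + 16 = 37.
Recombination frequency = 37/364 = 0.1016 ≈ 10.2%, i.e. 10.2 cM.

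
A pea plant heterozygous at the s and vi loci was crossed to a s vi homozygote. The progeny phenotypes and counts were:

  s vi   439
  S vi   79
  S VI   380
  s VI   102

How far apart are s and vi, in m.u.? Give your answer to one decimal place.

18.1 m.u.

The two most frequent classes, S VI (380) and s vi (439), are the parental types, so the F1 was S VI / s vi.
The recombinant classes are S vi and s VI: 79 + 102 = 181.
Recombination frequency = 181/1000 = 0.1810 ≈ 18.1%, i.e. 18.1 m.u.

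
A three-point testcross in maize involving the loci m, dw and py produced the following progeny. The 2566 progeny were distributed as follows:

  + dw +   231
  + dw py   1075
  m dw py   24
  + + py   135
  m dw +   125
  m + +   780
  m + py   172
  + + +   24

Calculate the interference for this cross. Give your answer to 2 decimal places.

The two most frequent reciprocal classes, m + + and + dw py, are the parental types, so the F1 was m + + / + dw py.
The two rarest classes, + + + and m dw py, are the double crossovers. Comparing them with the parentals, only the m allele has switched, so m is the middle locus and the order is dw – m – py.
dw–m: (260 + 48)/2566 = 0.1200; m–py: (403 + 48)/2566 = 0.1758.
Expected DCO frequency = 0.1200 × 0.1758 ≈ 0.02110; observed = 48/2566 ≈ 0.01871.
Coefficient of coincidence = 0.01871/0.02110 ≈ 0.89; interference = 1 − 0.89 = 0.11.

0.11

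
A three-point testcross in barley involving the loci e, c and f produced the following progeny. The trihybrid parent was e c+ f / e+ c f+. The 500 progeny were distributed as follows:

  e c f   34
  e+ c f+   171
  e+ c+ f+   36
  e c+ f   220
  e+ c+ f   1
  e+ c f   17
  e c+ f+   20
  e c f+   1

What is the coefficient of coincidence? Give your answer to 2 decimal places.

0.36

The two rarest classes, e+ c+ f and e c f+, are the double crossovers. Comparing them with the parentals, only the e allele has switched, so e is the middle locus and the order is f – e – c.
f–e: (37 + 2)/500 = 0.0780; e–c: (70 + 2)/500 = 0.1440.
Expected DCO frequency = 0.0780 × 0.1440 ≈ 0.01123; observed = 2/500 ≈ 0.00400.
Coefficient of coincidence = 0.00400/0.01123 ≈ 0.36.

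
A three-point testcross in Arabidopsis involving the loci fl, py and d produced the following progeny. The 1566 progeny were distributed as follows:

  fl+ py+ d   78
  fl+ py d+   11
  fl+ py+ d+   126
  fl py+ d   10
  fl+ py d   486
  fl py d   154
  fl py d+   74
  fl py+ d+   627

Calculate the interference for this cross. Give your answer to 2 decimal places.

0.37

The two most frequent reciprocal classes, fl+ py d and fl py+ d+, are the parental types, so the F1 was fl+ py d / fl py+ d+.
The two rarest classes, fl+ py d+ and fl py+ d, are the double crossovers. Comparing them with the parentals, only the d allele has switched, so d is the middle locus and the order is py – d – fl.
py–d: (152 + 21)/1566 = 0.1105; d–fl: (280 + 21)/1566 = 0.1922.
Expected DCO frequency = 0.1105 × 0.1922 ≈ 0.02124; observed = 21/1566 ≈ 0.01341.
Coefficient of coincidence = 0.01341/0.02124 ≈ 0.63; interference = 1 − 0.63 = 0.37.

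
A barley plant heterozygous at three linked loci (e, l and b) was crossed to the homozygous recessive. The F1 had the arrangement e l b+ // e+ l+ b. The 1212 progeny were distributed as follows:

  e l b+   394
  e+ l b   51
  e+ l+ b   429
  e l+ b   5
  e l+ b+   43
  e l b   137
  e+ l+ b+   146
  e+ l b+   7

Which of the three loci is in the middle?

e

The two rarest classes, e+ l b+ and e l+ b, are the double crossovers. Comparing them with the parentals, only the e allele has switched, so e is the middle locus and the order is l – e – b.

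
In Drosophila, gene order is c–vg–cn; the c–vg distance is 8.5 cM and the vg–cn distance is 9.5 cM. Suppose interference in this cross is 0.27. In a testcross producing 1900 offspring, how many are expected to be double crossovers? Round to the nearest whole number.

Map distances give recombination frequencies of 0.085 and 0.095 for the two intervals.
With interference 0.27 (so coincidence = 0.73), expected double-crossover frequency = 0.085 × 0.095 × 0.73 = 0.00589.
Expected number = 0.00589 × 1900 = 11.20 ≈ 11.

11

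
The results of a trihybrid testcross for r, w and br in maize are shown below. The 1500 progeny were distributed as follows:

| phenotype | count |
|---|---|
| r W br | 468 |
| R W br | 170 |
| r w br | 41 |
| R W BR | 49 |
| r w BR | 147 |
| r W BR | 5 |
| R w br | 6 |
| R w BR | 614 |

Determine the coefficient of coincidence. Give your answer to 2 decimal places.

The two most frequent reciprocal classes, R w BR and r W br, are the parental types, so the F1 was R w BR / r W br.
The two rarest classes, R w br and r W BR, are the double crossovers. Comparing them with the parentals, only the br allele has switched, so br is the middle locus and the order is w – br – r.
w–br: (90 + 11)/1500 = 0.0673; br–r: (317 + 11)/1500 = 0.2187.
Expected DCO frequency = 0.0673 × 0.2187 ≈ 0.01472; observed = 11/1500 ≈ 0.00733.
Coefficient of coincidence = 0.00733/0.01472 ≈ 0.50.

0.50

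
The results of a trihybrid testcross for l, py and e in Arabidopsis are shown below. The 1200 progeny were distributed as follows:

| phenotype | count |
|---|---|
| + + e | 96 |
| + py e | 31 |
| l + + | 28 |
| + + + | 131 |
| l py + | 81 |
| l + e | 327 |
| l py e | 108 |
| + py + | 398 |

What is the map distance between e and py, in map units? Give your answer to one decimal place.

The two most frequent reciprocal classes, + py + and l + e, are the parental types, so the F1 was + py + / l + e.
The two rarest classes, + py e and l + +, are the double crossovers. Comparing them with the parentals, only the e allele has switched, so e is the middle locus and the order is py – e – l.
Crossovers in the py–e interval produce the single-crossover classes + + + and l py e (131 + 108 = 239) plus the double crossovers (59).
RF(py–e) = (239 + 59) / 1200 = 298/1200 = 0.2483 → 24.8 map units.

24.8 map units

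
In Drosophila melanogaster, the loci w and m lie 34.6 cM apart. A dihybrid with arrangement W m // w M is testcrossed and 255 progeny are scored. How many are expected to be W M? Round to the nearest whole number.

A map distance of 34.6 cM corresponds to a recombination frequency of 0.346.
The F1 is W m / w M, so W M is a recombinant gamete class with expected frequency r/2 = 0.346/2 = 0.1730.
Expected number = 0.1730 × 255 = 44.12 ≈ 44.

44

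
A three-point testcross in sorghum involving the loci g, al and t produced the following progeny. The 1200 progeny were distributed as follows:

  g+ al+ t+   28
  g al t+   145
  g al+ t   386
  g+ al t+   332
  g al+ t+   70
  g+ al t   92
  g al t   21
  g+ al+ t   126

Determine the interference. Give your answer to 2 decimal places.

The two most frequent reciprocal classes, g al+ t and g+ al t+, are the parental types, so the F1 was g al+ t / g+ al t+.
The two rarest classes, g al t and g+ al+ t+, are the double crossovers. Comparing them with the parentals, only the al allele has switched, so al is the middle locus and the order is t – al – g.
t–al: (162 + 49)/1200 = 0.1758; al–g: (271 + 49)/1200 = 0.2667.
Expected DCO frequency = 0.1758 × 0.2667 ≈ 0.04689; observed = 49/1200 ≈ 0.04083.
Coefficient of coincidence = 0.04083/0.04689 ≈ 0.87; interference = 1 − 0.87 = 0.13.

0.13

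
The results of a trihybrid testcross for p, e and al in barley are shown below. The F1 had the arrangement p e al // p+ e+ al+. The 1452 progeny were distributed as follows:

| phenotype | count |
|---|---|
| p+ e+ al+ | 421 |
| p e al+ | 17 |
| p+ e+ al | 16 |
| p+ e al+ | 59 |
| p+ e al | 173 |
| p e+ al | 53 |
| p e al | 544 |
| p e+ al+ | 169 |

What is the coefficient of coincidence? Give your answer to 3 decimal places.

The two rarest classes, p e al+ and p+ e+ al, are the double crossovers. Comparing them with the parentals, only the al allele has switched, so al is the middle locus and the order is p – al – e.
p–al: (342 + 33)/1452 = 0.2583; al–e: (112 + 33)/1452 = 0.0999.
Expected DCO frequency = 0.2583 × 0.0999 ≈ 0.02580; observed = 33/1452 ≈ 0.02273.
Coefficient of coincidence = 0.02273/0.02580 ≈ 0.881.

0.881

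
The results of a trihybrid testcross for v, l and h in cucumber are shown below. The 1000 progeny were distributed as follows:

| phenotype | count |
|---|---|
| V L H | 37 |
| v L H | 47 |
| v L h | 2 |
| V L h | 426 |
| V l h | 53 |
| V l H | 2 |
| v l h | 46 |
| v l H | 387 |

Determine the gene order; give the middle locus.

v

The two most frequent reciprocal classes, v l H and V L h, are the parental types, so the F1 was v l H / V L h.
The two rarest classes, V l H and v L h, are the double crossovers. Comparing them with the parentals, only the v allele has switched, so v is the middle locus and the order is l – v – h.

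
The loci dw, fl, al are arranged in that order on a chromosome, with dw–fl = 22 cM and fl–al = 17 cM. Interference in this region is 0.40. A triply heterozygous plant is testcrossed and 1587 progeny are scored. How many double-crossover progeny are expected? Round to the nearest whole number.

Map distances give recombination frequencies of 0.220 and 0.170 for the two intervals.
With interference 0.40 (so coincidence = 0.60), expected double-crossover frequency = 0.220 × 0.170 × 0.60 = 0.02244.
Expected number = 0.02244 × 1587 = 35.61 ≈ 36.

36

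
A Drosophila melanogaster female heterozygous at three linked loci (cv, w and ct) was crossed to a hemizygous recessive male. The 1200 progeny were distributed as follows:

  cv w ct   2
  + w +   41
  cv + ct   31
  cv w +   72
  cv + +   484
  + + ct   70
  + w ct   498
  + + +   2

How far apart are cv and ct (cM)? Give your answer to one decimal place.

6.3 cM

The two most frequent reciprocal classes, + w ct and cv + +, are the parental types, so the F1 was + w ct / cv + +.
The two rarest classes, cv w ct and + + +, are the double crossovers. Comparing them with the parentals, only the cv allele has switched, so cv is the middle locus and the order is w – cv – ct.
Crossovers in the cv–ct interval produce the single-crossover classes + w + and cv + ct (41 + 31 = 72) plus the double crossovers (4).
RF(cv–ct) = (72 + 4) / 1200 = 76/1200 = 0.0633 → 6.3 cM.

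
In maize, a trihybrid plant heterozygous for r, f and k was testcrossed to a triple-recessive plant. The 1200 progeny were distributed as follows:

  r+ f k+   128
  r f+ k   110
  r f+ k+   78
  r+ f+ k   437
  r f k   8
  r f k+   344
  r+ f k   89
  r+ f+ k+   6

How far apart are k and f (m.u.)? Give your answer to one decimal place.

15.1 m.u.

The two most frequent reciprocal classes, r f k+ and r+ f+ k, are the parental types, so the F1 was r f k+ / r+ f+ k.
The two rarest classes, r f k and r+ f+ k+, are the double crossovers. Comparing them with the parentals, only the k allele has switched, so k is the middle locus and the order is r – k – f.
Crossovers in the k–f interval produce the single-crossover classes r f+ k+ and r+ f k (78 + 89 = 167) plus the double crossovers (14).
RF(k–f) = (167 + 14) / 1200 = 181/1200 = 0.1508 → 15.1 m.u.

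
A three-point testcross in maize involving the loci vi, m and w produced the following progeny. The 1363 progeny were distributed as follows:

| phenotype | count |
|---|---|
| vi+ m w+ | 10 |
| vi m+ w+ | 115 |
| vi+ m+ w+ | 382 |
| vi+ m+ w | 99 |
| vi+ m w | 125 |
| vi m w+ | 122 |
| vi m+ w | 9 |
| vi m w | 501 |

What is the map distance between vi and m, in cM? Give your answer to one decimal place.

The two most frequent reciprocal classes, vi m w and vi+ m+ w+, are the parental types, so the F1 was vi m w / vi+ m+ w+.
The two rarest classes, vi m+ w and vi+ m w+, are the double crossovers. Comparing them with the parentals, only the m allele has switched, so m is the middle locus and the order is w – m – vi.
Crossovers in the m–vi interval produce the single-crossover classes vi+ m w and vi m+ w+ (125 + 115 = 240) plus the double crossovers (19).
RF(m–vi) = (240 + 19) / 1363 = 259/1363 = 0.1900 → 19.0 cM.

19.0 cM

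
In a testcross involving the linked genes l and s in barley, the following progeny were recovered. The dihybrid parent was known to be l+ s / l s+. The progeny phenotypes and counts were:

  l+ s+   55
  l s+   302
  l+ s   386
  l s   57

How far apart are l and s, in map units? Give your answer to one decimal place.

The recombinant classes are l+ s+ and l s: 55 + 57 = 112.
Recombination frequency = 112/800 = 0.1400 ≈ 14.0%, i.e. 14.0 map units.

14.0 map units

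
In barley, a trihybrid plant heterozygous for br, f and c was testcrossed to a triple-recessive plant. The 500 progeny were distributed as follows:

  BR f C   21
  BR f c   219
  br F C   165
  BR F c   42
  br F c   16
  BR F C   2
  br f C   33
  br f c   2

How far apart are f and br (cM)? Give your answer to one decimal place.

The two most frequent reciprocal classes, br F C and BR f c, are the parental types, so the F1 was br F C / BR f c.
The two rarest classes, BR F C and br f c, are the double crossovers. Comparing them with the parentals, only the br allele has switched, so br is the middle locus and the order is c – br – f.
Crossovers in the br–f interval produce the single-crossover classes br f C and BR F c (33 + 42 = 75) plus the double crossovers (4).
RF(br–f) = (75 + 4) / 500 = 79/500 = 0.1580 → 15.8 cM.

15.8 cM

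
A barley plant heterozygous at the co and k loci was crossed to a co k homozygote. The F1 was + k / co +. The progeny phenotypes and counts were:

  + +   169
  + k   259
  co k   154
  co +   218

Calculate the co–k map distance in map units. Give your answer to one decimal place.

The recombinant classes are + + and co k: 169 + 154 = 323.
Recombination frequency = 323/800 = 0.4037 ≈ 40.4%, i.e. 40.4 map units.

40.4 map units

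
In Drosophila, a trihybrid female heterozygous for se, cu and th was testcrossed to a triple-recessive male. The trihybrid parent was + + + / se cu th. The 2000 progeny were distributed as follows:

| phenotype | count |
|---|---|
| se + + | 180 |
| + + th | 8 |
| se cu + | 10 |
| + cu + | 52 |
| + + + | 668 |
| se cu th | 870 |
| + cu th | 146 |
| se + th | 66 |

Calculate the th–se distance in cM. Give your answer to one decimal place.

The two rarest classes, + + th and se cu +, are the double crossovers. Comparing them with the parentals, only the th allele has switched, so th is the middle locus and the order is se – th – cu.
Crossovers in the se–th interval produce the single-crossover classes se + + and + cu th (180 + 146 = 326) plus the double crossovers (18).
RF(se–th) = (326 + 18) / 2000 = 344/2000 = 0.1720 → 17.2 cM.

17.2 cM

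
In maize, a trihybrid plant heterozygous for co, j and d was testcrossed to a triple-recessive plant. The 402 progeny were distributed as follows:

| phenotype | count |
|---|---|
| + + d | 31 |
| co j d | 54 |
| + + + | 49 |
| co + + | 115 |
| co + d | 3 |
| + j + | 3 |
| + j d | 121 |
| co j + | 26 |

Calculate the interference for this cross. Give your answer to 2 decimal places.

The two most frequent reciprocal classes, co + + and + j d, are the parental types, so the F1 was co + + / + j d.
The two rarest classes, co + d and + j +, are the double crossovers. Comparing them with the parentals, only the d allele has switched, so d is the middle locus and the order is j – d – co.
j–d: (57 + 6)/402 = 0.1567; d–co: (103 + 6)/402 = 0.2711.
Expected DCO frequency = 0.1567 × 0.2711 ≈ 0.04248; observed = 6/402 ≈ 0.01493.
Coefficient of coincidence = 0.01493/0.04248 ≈ 0.35; interference = 1 − 0.35 = 0.65.

0.65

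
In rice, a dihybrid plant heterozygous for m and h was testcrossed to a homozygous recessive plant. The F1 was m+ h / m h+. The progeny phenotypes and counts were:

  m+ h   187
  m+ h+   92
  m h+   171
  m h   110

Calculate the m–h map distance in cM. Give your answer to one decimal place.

36.1 cM

The recombinant classes are m+ h+ and m h: 92 + 110 = 202.
Recombination frequency = 202/560 = 0.3607 ≈ 36.1%, i.e. 36.1 cM.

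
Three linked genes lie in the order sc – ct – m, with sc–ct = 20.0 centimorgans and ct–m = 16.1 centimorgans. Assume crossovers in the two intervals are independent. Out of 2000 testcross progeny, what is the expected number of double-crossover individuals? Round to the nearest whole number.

Map distances give recombination frequencies of 0.200 and 0.161 for the two intervals.
With no interference, expected double-crossover frequency = 0.200 × 0.161 = 0.03220.
Expected number = 0.03220 × 2000 = 64.40 ≈ 64.

64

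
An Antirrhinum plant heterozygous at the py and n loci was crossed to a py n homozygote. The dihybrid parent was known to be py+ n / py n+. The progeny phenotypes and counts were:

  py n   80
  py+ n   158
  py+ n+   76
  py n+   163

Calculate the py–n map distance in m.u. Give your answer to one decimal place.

The recombinant classes are py+ n+ and py n: 76 + 80 = 156.
Recombination frequency = 156/477 = 0.3270 ≈ 32.7%, i.e. 32.7 m.u.

32.7 m.u.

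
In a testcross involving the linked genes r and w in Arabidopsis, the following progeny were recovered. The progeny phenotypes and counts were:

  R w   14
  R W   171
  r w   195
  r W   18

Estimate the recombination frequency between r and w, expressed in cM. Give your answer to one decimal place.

The two most frequent classes, R W (171) and r w (195), are the parental types, so the F1 was R W / r w.
The recombinant classes are R w and r W: 14 + 18 = 32.
Recombination frequency = 32/398 = 0.0804 ≈ 8.0%, i.e. 8.0 cM.

8.0 cM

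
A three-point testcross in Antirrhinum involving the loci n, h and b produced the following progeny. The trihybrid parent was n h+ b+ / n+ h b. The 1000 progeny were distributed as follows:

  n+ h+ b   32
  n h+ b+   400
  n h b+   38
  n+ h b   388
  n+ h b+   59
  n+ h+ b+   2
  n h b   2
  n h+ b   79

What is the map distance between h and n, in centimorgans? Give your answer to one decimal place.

7.4 centimorgans

The two rarest classes, n+ h+ b+ and n h b, are the double crossovers. Comparing them with the parentals, only the n allele has switched, so n is the middle locus and the order is h – n – b.
Crossovers in the h–n interval produce the single-crossover classes n h b+ and n+ h+ b (38 + 32 = 70) plus the double crossovers (4).
RF(h–n) = (70 + 4) / 1000 = 74/1000 = 0.0740 → 7.4 centimorgans.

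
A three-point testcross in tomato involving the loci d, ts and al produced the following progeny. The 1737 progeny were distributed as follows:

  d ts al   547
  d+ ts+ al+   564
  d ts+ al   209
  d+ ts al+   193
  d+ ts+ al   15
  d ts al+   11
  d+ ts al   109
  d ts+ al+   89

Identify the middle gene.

al

The two most frequent reciprocal classes, d+ ts+ al+ and d ts al, are the parental types, so the F1 was d+ ts+ al+ / d ts al.
The two rarest classes, d+ ts+ al and d ts al+, are the double crossovers. Comparing them with the parentals, only the al allele has switched, so al is the middle locus and the order is d – al – ts.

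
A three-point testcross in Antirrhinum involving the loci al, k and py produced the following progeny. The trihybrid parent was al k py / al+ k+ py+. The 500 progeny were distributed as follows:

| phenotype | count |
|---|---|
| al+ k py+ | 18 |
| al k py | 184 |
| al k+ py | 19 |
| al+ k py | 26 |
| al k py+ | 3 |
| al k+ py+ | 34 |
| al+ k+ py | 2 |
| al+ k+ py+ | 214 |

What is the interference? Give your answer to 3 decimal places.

0.084

The two rarest classes, al k py+ and al+ k+ py, are the double crossovers. Comparing them with the parentals, only the py allele has switched, so py is the middle locus and the order is al – py – k.
al–py: (60 + 5)/500 = 0.1300; py–k: (37 + 5)/500 = 0.0840.
Expected DCO frequency = 0.1300 × 0.0840 ≈ 0.01092; observed = 5/500 ≈ 0.01000.
Coefficient of coincidence = 0.01000/0.01092 ≈ 0.916; interference = 1 − 0.916 = 0.084.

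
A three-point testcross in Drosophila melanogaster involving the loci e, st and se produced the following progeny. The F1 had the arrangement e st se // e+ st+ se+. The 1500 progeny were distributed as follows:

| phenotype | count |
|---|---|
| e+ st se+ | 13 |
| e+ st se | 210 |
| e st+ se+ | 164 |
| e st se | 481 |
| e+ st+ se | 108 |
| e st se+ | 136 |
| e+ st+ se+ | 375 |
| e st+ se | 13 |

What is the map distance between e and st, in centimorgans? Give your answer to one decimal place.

26.7 centimorgans

The two rarest classes, e st+ se and e+ st se+, are the double crossovers. Comparing them with the parentals, only the st allele has switched, so st is the middle locus and the order is e – st – se.
Crossovers in the e–st interval produce the single-crossover classes e+ st se and e st+ se+ (210 + 164 = 374) plus the double crossovers (26).
RF(e–st) = (374 + 26) / 1500 = 400/1500 = 0.2667 → 26.7 centimorgans.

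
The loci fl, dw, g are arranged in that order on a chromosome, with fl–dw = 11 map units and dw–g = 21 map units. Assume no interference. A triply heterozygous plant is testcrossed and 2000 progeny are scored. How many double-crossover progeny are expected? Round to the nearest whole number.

Map distances give recombination frequencies of 0.110 and 0.210 for the two intervals.
With no interference, expected double-crossover frequency = 0.110 × 0.210 = 0.02310.
Expected number = 0.02310 × 2000 = 46.20 ≈ 46.

46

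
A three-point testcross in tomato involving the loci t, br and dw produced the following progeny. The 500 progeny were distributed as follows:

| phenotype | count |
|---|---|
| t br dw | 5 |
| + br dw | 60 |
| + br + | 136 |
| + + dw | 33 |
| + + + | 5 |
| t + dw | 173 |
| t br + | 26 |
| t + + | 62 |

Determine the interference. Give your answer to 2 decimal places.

The two most frequent reciprocal classes, + br + and t + dw, are the parental types, so the F1 was + br + / t + dw.
The two rarest classes, + + + and t br dw, are the double crossovers. Comparing them with the parentals, only the br allele has switched, so br is the middle locus and the order is dw – br – t.
dw–br: (122 + 10)/500 = 0.2640; br–t: (59 + 10)/500 = 0.1380.
Expected DCO frequency = 0.2640 × 0.1380 ≈ 0.03643; observed = 10/500 ≈ 0.02000.
Coefficient of coincidence = 0.02000/0.03643 ≈ 0.55; interference = 1 − 0.55 = 0.45.

0.45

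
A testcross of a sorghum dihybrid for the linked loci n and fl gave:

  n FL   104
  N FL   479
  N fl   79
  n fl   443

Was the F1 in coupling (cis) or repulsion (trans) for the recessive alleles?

The two most frequent classes are N FL (479) and n fl (443); these are the parental (non-recombinant) types.
So the F1 carried N FL on one chromosome and n fl on the other — the recessive alleles are on the same chromosome (cis / coupling).

cis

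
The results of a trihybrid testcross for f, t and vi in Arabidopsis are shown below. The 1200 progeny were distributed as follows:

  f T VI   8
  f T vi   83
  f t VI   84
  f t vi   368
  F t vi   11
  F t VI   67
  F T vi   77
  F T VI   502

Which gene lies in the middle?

The two most frequent reciprocal classes, F T VI and f t vi, are the parental types, so the F1 was F T VI / f t vi.
The two rarest classes, f T VI and F t vi, are the double crossovers. Comparing them with the parentals, only the f allele has switched, so f is the middle locus and the order is t – f – vi.

f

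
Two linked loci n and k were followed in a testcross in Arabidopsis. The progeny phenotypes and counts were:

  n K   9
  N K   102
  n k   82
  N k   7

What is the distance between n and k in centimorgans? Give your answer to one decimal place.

8.0 centimorgans

The two most frequent classes, N K (102) and n k (82), are the parental types, so the F1 was N K / n k.
The recombinant classes are N k and n K: 7 + 9 = 16.
Recombination frequency = 16/200 = 0.0800 ≈ 8.0%, i.e. 8.0 centimorgans.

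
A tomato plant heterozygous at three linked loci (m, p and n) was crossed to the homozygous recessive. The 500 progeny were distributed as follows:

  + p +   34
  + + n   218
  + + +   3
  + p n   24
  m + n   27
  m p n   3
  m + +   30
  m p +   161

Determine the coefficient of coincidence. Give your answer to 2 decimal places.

The two most frequent reciprocal classes, + + n and m p +, are the parental types, so the F1 was + + n / m p +.
The two rarest classes, + + + and m p n, are the double crossovers. Comparing them with the parentals, only the n allele has switched, so n is the middle locus and the order is p – n – m.
p–n: (54 + 6)/500 = 0.1200; n–m: (61 + 6)/500 = 0.1340.
Expected DCO frequency = 0.1200 × 0.1340 ≈ 0.01608; observed = 6/500 ≈ 0.01200.
Coefficient of coincidence = 0.01200/0.01608 ≈ 0.75.

0.75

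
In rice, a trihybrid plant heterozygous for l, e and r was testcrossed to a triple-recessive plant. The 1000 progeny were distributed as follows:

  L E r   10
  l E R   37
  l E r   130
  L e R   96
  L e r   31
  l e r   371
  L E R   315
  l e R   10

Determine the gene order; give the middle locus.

The two most frequent reciprocal classes, L E R and l e r, are the parental types, so the F1 was L E R / l e r.
The two rarest classes, L E r and l e R, are the double crossovers. Comparing them with the parentals, only the r allele has switched, so r is the middle locus and the order is e – r – l.

r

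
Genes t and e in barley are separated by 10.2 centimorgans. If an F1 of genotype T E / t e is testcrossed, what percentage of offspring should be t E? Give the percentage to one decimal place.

A map distance of 10.2 centimorgans corresponds to a recombination frequency of 0.102.
The F1 is T E / t e, so t E is a recombinant gamete class with expected frequency r/2 = 0.102/2 = 0.0510.
That is 0.0510 = 5.1% of the progeny.

5.1%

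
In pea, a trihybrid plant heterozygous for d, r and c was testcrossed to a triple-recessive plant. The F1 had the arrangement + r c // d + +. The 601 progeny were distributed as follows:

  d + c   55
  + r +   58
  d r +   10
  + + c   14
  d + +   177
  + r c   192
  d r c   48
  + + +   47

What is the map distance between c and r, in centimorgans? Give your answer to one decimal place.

22.8 centimorgans

The two rarest classes, + + c and d r +, are the double crossovers. Comparing them with the parentals, only the r allele has switched, so r is the middle locus and the order is c – r – d.
Crossovers in the c–r interval produce the single-crossover classes + r + and d + c (58 + 55 = 113) plus the double crossovers (24).
RF(c–r) = (113 + 24) / 601 = 137/601 = 0.2280 → 22.8 centimorgans.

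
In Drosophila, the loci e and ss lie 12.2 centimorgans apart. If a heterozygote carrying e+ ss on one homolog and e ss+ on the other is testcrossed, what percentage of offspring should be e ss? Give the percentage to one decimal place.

A map distance of 12.2 centimorgans corresponds to a recombination frequency of 0.122.
The F1 is e+ ss / e ss+, so e ss is a recombinant gamete class with expected frequency r/2 = 0.122/2 = 0.0610.
That is 0.0610 = 6.1% of the progeny.

6.1%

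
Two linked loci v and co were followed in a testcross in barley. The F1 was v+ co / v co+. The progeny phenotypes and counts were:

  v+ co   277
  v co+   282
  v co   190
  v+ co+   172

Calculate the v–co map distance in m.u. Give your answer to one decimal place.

39.3 m.u.

The recombinant classes are v+ co+ and v co: 172 + 190 = 362.
Recombination frequency = 362/921 = 0.3931 ≈ 39.3%, i.e. 39.3 m.u.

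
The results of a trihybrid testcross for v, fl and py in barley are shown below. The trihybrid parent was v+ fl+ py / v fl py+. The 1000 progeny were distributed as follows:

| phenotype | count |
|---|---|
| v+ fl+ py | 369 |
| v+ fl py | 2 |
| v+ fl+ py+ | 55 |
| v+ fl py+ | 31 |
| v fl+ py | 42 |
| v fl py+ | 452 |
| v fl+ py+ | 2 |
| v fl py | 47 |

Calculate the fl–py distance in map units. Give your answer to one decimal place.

The two rarest classes, v+ fl py and v fl+ py+, are the double crossovers. Comparing them with the parentals, only the fl allele has switched, so fl is the middle locus and the order is v – fl – py.
Crossovers in the fl–py interval produce the single-crossover classes v+ fl+ py+ and v fl py (55 + 47 = 102) plus the double crossovers (4).
RF(fl–py) = (102 + 4) / 1000 = 106/1000 = 0.1060 → 10.6 map units.

10.6 map units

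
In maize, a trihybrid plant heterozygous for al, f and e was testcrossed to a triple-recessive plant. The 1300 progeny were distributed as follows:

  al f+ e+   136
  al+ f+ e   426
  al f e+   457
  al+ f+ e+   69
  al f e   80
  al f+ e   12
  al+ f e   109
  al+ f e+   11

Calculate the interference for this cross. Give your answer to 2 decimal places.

0.35

The two most frequent reciprocal classes, al f e+ and al+ f+ e, are the parental types, so the F1 was al f e+ / al+ f+ e.
The two rarest classes, al+ f e+ and al f+ e, are the double crossovers. Comparing them with the parentals, only the al allele has switched, so al is the middle locus and the order is f – al – e.
f–al: (245 + 23)/1300 = 0.2062; al–e: (149 + 23)/1300 = 0.1323.
Expected DCO frequency = 0.2062 × 0.1323 ≈ 0.02728; observed = 23/1300 ≈ 0.01769.
Coefficient of coincidence = 0.01769/0.02728 ≈ 0.65; interference = 1 − 0.65 = 0.35.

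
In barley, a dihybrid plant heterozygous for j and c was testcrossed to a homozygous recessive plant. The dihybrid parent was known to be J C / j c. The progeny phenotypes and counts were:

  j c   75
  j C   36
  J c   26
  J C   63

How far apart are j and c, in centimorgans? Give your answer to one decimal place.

The recombinant classes are J c and j C: 26 + 36 = 62.
Recombination frequency = 62/200 = 0.3100 ≈ 31.0%, i.e. 31.0 centimorgans.

31.0 centimorgans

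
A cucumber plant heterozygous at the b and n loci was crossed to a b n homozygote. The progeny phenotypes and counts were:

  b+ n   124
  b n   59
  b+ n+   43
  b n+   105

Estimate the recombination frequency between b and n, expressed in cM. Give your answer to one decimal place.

The two most frequent classes, b+ n (124) and b n+ (105), are the parental types, so the F1 was b+ n / b n+.
The recombinant classes are b+ n+ and b n: 43 + 59 = 102.
Recombination frequency = 102/331 = 0.3082 ≈ 30.8%, i.e. 30.8 cM.

30.8 cM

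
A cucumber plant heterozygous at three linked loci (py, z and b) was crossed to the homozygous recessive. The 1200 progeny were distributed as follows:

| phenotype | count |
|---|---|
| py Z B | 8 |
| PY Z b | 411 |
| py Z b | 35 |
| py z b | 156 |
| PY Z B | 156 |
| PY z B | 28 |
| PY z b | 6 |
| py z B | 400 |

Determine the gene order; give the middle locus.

z

The two most frequent reciprocal classes, PY Z b and py z B, are the parental types, so the F1 was PY Z b / py z B.
The two rarest classes, PY z b and py Z B, are the double crossovers. Comparing them with the parentals, only the z allele has switched, so z is the middle locus and the order is b – z – py.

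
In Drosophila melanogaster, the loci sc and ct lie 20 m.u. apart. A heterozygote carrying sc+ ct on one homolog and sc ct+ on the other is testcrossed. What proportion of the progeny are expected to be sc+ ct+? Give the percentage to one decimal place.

A map distance of 20 m.u. corresponds to a recombination frequency of 0.200.
The F1 is sc+ ct / sc ct+, so sc+ ct+ is a recombinant gamete class with expected frequency r/2 = 0.200/2 = 0.1000.
That is 0.1000 = 10.0% of the progeny.

10.0%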